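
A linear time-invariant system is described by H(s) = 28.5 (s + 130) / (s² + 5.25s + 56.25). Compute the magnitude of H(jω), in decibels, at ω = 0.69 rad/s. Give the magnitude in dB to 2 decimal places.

36.43 dB

|j0.69 + 130| = √(0.69² + 130²) = 130
|(j0.69)² + 5.25(j0.69) + 56.25| = |55.774 + j3.6225| = 55.89
|H(j0.69)| = 28.5 × 130 / 55.89 = 66.29
20 log₁₀(66.29) = 36.429 dB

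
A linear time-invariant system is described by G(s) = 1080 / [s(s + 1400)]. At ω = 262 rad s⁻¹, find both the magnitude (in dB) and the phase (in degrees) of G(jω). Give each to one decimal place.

|j262 + 1400| = √(262² + 1400²) = 1424
|j262| = 262
|G(j262)| = 1080 / (1424 × 262) = 0.0028941
20 log₁₀(0.0028941) = -50.77 dB
∠(j262 + 1400) = arctan(262/1400) = 10.60°
∠(j262) = 90.00°
∠G(j262) = − (10.60° + 90.00°) = -100.60°

|G| = -50.8 dB, ∠G = -100.6 deg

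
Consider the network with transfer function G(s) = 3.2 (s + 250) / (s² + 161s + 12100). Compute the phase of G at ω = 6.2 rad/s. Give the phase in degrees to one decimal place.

-3.3°

∠(j6.2 + 250) = arctan(6.2/250) = 1.42°
∠[(j6.2)² + 161(j6.2) + 12100] = ∠[12062 + j998.2] = 4.73°
∠G(j6.2) = 1.42° − 4.73° = -3.31°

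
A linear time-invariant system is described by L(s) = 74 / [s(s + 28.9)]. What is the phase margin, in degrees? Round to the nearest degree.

85°

Gain crossover: |L(jω)| = 1 at ω ≈ 2.55 rad s⁻¹.
∠L(j2.55) = −90° − arctan(2.55/28.9) ≈ -95.04°
PM = 180° + (-95.04°) = 84.96°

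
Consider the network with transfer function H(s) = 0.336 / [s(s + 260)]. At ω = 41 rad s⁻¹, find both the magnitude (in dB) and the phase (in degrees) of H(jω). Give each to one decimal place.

|j41 + 260| = √(41² + 260²) = 263.2
|j41| = 41
|H(j41)| = 0.336 / (263.2 × 41) = 3.1135e-05
20 log₁₀(3.1135e-05) = -90.14 dB
∠(j41 + 260) = arctan(41/260) = 8.96°
∠(j41) = 90.00°
∠H(j41) = − (8.96° + 90.00°) = -98.96°

|H| = -90.1 dB, ∠H = -99.0°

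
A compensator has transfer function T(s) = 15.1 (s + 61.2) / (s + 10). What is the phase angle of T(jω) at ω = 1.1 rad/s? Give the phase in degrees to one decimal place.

∠(j1.1 + 61.2) = arctan(1.1/61.2) = 1.03°
∠(j1.1 + 10) = arctan(1.1/10) = 6.28°
∠T(j1.1) = 1.03° − 6.28° = -5.25°

-5.2°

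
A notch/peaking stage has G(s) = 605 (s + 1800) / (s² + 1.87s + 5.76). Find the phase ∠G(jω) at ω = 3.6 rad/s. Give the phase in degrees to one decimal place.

-136.8°

∠(j3.6 + 1800) = arctan(3.6/1800) = 0.11°
∠[(j3.6)² + 1.87(j3.6) + 5.76] = ∠[-7.2 + j6.732] = 136.92°
∠G(j3.6) = 0.11° − 136.92° = -136.81°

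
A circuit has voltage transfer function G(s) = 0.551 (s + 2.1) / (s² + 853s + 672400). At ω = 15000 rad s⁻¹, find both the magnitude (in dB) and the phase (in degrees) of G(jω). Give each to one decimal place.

|j15000 + 2.1| = √(15000² + 2.1²) = 1.5e+04
|(j15000)² + 853(j15000) + 672400| = |-2.2433e+08 + j1.2795e+07| = 2.247e+08
|G(j15000)| = 0.551 × 1.5e+04 / 2.247e+08 = 3.6784e-05
20 log₁₀(3.6784e-05) = -88.69 dB
∠(j15000 + 2.1) = arctan(15000/2.1) = 89.99°
∠[(j15000)² + 853(j15000) + 672400] = ∠[-2.2433e+08 + j1.2795e+07] = 176.74°
∠G(j15000) = 89.99° − 176.74° = -86.74°

|G| = -88.7 dB, ∠G = -86.7°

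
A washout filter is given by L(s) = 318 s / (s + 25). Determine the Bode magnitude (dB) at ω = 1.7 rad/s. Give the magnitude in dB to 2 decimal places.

26.68 dB

|j1.7| = 1.7
|j1.7 + 25| = √(1.7² + 25²) = 25.06
|L(j1.7)| = 318 × 1.7 / 25.06 = 21.574
20 log₁₀(21.574) = 26.679 dB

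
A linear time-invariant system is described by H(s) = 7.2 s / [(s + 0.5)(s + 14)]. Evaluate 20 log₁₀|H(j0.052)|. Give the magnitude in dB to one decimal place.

-25.5 dB

|j0.052| = 0.052
|j0.052 + 0.5| = √(0.052² + 0.5²) = 0.5027
|j0.052 + 14| = √(0.052² + 14²) = 14
|H(j0.052)| = 7.2 × 0.052 / (0.5027 × 14) = 0.053198
20 log₁₀(0.053198) = -25.48 dB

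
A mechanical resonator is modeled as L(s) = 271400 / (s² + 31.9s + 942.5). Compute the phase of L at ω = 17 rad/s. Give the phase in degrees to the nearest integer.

∠[(j17)² + 31.9(j17) + 942.5] = ∠[653.5 + j542.3] = 39.69°
∠L(j17) = −39.69° = -39.69°

-40°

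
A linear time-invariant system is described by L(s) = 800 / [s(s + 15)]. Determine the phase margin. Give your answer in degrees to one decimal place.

29.6°

Gain crossover: |L(jω)| = 1 at ω ≈ 26.4 rad s⁻¹.
∠L(j26.4) = −90° − arctan(26.4/15) ≈ -150.37°
PM = 180° + (-150.37°) = 29.63°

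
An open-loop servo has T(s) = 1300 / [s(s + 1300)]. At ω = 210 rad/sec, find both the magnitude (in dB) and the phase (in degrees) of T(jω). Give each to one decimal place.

|j210 + 1300| = √(210² + 1300²) = 1317
|j210| = 210
|T(j210)| = 1300 / (1317 × 210) = 0.004701
20 log₁₀(0.004701) = -46.56 dB
∠(j210 + 1300) = arctan(210/1300) = 9.18°
∠(j210) = 90.00°
∠T(j210) = − (9.18° + 90.00°) = -99.18°

|T| = -46.6 dB, ∠T = -99.2°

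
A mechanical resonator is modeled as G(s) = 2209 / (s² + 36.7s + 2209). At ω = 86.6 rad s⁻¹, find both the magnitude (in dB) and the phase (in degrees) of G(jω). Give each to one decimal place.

|(j86.6)² + 36.7(j86.6) + 2209| = |-5290.6 + j3178.2| = 6172
|G(j86.6)| = 2209 / 6172 = 0.35792
20 log₁₀(0.35792) = -8.92 dB
∠[(j86.6)² + 36.7(j86.6) + 2209] = ∠[-5290.6 + j3178.2] = 149.01°
∠G(j86.6) = −149.01° = -149.01°

|G| = -8.9 dB, ∠G = -149.0°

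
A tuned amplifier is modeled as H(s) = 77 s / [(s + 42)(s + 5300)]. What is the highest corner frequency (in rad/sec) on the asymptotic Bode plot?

Break frequencies occur at each pole and zero magnitude: 42 rad/sec, 5300 rad/sec.
The highest is 5300 rad/sec.

5300 rad/sec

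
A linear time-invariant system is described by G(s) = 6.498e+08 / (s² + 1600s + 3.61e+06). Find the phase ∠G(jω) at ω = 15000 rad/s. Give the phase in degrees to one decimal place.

∠[(j15000)² + 1600(j15000) + 3.61e+06] = ∠[-2.2139e+08 + j2.4e+07] = 173.81°
∠G(j15000) = −173.81° = -173.81°

-173.8°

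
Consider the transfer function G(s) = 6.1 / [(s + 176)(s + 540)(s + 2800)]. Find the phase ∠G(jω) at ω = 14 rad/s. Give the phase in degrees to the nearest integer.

∠(j14 + 176) = arctan(14/176) = 4.55°
∠(j14 + 540) = arctan(14/540) = 1.49°
∠(j14 + 2800) = arctan(14/2800) = 0.29°
∠G(j14) = − (4.55° + 1.49° + 0.29°) = -6.32°

-6°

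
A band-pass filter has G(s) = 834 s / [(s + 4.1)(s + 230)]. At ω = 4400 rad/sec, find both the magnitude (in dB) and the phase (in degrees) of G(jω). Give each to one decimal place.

|j4400| = 4400
|j4400 + 4.1| = √(4400² + 4.1²) = 4400
|j4400 + 230| = √(4400² + 230²) = 4406
|G(j4400)| = 834 × 4400 / (4400 × 4406) = 0.18929
20 log₁₀(0.18929) = -14.46 dB
∠(j4400) = 90.00°
∠(j4400 + 4.1) = arctan(4400/4.1) = 89.95°
∠(j4400 + 230) = arctan(4400/230) = 87.01°
∠G(j4400) = 90.00° − (89.95° + 87.01°) = -86.95°

|G| = -14.5 dB, ∠G = -87.0°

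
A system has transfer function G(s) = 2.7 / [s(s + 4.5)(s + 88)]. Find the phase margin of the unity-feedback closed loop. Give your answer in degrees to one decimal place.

Gain crossover: |G(jω)| = 1 at ω ≈ 0.00682 rad/s.
∠G(j0.00682) = −90° − arctan(0.00682/4.5) − arctan(0.00682/88) ≈ -90.09°
PM = 180° + (-90.09°) = 89.91°

89.9°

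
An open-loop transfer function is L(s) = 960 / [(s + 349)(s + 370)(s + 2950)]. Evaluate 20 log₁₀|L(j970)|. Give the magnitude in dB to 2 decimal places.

|j970 + 349| = √(970² + 349²) = 1031
|j970 + 370| = √(970² + 370²) = 1038
|j970 + 2950| = √(970² + 2950²) = 3105
|L(j970)| = 960 / (1031 × 1038 × 3105) = 2.8886e-07
20 log₁₀(2.8886e-07) = -130.786 dB

-130.79 dB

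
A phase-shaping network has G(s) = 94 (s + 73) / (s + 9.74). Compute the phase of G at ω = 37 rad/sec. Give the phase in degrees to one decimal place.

-48.4°

∠(j37 + 73) = arctan(37/73) = 26.88°
∠(j37 + 9.74) = arctan(37/9.74) = 75.25°
∠G(j37) = 26.88° − 75.25° = -48.37°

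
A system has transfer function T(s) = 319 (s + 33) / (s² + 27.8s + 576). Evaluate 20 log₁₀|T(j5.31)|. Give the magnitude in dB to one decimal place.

25.5 dB

|j5.31 + 33| = √(5.31² + 33²) = 33.42
|(j5.31)² + 27.8(j5.31) + 576| = |547.8 + j147.62| = 567.3
|T(j5.31)| = 319 × 33.42 / 567.3 = 18.794
20 log₁₀(18.794) = 25.48 dB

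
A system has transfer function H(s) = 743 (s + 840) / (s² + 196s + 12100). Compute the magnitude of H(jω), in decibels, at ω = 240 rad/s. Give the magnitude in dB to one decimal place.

|j240 + 840| = √(240² + 840²) = 873.6
|(j240)² + 196(j240) + 12100| = |-45500 + j47040| = 6.544e+04
|H(j240)| = 743 × 873.6 / 6.544e+04 = 9.9182
20 log₁₀(9.9182) = 19.93 dB

19.9 dB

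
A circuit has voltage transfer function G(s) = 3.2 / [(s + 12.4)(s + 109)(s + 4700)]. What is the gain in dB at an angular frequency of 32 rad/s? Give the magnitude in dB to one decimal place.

|j32 + 12.4| = √(32² + 12.4²) = 34.32
|j32 + 109| = √(32² + 109²) = 113.6
|j32 + 4700| = √(32² + 4700²) = 4700
|G(j32)| = 3.2 / (34.32 × 113.6 × 4700) = 1.7464e-07
20 log₁₀(1.7464e-07) = -135.16 dB

-135.2 dB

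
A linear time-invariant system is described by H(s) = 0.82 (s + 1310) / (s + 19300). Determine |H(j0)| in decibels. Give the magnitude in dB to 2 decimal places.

-25.09 dB

H(0) = 0.82 × 1310 / 19300 = 0.055658
20 log₁₀(0.055658) = -25.089 dB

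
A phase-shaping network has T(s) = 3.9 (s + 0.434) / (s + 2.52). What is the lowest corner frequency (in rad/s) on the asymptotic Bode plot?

Break frequencies occur at each pole and zero magnitude: 0.434 rad/s, 2.52 rad/s.
The lowest is 0.434 rad/s.

0.434 rad/s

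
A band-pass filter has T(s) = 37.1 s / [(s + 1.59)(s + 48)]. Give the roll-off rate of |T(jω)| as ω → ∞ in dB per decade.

With 1 zero and 2 poles, the high-frequency asymptotic slope is 20 × (1 − 2) = -20 dB/decade.

-20 dB/decade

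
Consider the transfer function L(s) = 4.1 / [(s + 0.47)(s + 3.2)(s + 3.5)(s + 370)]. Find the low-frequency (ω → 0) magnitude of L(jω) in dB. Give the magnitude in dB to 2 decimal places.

L(0) = 4.1 / (0.47 × 3.2 × 3.5 × 370) = 0.0021051
20 log₁₀(0.0021051) = -53.535 dB

-53.53 dB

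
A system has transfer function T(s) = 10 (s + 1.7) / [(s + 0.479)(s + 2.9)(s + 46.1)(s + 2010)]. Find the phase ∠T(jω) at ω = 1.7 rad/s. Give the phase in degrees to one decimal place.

-61.8°

∠(j1.7 + 1.7) = arctan(1.7/1.7) = 45.00°
∠(j1.7 + 0.479) = arctan(1.7/0.479) = 74.26°
∠(j1.7 + 2.9) = arctan(1.7/2.9) = 30.38°
∠(j1.7 + 46.1) = arctan(1.7/46.1) = 2.11°
∠(j1.7 + 2010) = arctan(1.7/2010) = 0.05°
∠T(j1.7) = 45.00° − (74.26° + 30.38° + 2.11° + 0.05°) = -61.80°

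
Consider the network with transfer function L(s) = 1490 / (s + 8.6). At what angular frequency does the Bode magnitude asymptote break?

8.6 rad/s

The single real pole at s = −8.6 gives a corner at ω = 8.6 rad/s.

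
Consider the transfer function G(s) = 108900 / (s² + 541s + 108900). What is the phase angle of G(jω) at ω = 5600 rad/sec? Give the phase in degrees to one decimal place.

-174.5°

∠[(j5600)² + 541(j5600) + 108900] = ∠[-3.1251e+07 + j3.0296e+06] = 174.46°
∠G(j5600) = −174.46° = -174.46°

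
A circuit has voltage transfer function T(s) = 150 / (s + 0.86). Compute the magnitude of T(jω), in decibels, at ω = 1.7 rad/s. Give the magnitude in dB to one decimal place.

|j1.7 + 0.86| = √(1.7² + 0.86²) = 1.905
|T(j1.7)| = 150 / 1.905 = 78.734
20 log₁₀(78.734) = 37.92 dB

37.9 dB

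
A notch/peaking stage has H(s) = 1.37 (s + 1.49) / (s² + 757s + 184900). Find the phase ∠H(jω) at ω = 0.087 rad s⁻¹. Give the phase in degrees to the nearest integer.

3°

∠(j0.087 + 1.49) = arctan(0.087/1.49) = 3.34°
∠[(j0.087)² + 757(j0.087) + 184900] = ∠[1.849e+05 + j65.859] = 0.02°
∠H(j0.087) = 3.34° − 0.02° = 3.32°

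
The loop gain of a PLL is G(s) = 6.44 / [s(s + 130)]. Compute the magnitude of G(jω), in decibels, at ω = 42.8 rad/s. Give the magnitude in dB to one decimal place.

-59.2 dB

|j42.8 + 130| = √(42.8² + 130²) = 136.9
|j42.8| = 42.8
|G(j42.8)| = 6.44 / (136.9 × 42.8) = 0.0010994
20 log₁₀(0.0010994) = -59.18 dB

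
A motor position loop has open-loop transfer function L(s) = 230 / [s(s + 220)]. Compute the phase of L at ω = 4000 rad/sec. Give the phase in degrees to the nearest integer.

∠(j4000 + 220) = arctan(4000/220) = 86.85°
∠(j4000) = 90.00°
∠L(j4000) = − (86.85° + 90.00°) = -176.85°

-177°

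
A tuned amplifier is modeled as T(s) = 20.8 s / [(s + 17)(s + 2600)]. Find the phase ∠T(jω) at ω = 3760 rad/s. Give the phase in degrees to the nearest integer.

∠(j3760) = 90.00°
∠(j3760 + 17) = arctan(3760/17) = 89.74°
∠(j3760 + 2600) = arctan(3760/2600) = 55.34°
∠T(j3760) = 90.00° − (89.74° + 55.34°) = -55.08°

-55 deg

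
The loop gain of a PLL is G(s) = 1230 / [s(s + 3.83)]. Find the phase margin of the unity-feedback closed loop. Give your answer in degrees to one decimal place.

Gain crossover: |G(jω)| = 1 at ω ≈ 35 rad s⁻¹.
∠G(j35) = −90° − arctan(35/3.83) ≈ -173.75°
PM = 180° + (-173.75°) = 6.25°

6.3°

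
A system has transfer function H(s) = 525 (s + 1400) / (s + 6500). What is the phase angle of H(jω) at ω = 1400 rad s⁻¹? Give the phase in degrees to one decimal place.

32.8°

∠(j1400 + 1400) = arctan(1400/1400) = 45.00°
∠(j1400 + 6500) = arctan(1400/6500) = 12.15°
∠H(j1400) = 45.00° − 12.15° = 32.85°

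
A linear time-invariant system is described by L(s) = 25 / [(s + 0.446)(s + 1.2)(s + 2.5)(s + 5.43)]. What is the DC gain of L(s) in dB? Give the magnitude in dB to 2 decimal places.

10.73 dB

L(0) = 25 / (0.446 × 1.2 × 2.5 × 5.43) = 3.441
20 log₁₀(3.441) = 10.734 dB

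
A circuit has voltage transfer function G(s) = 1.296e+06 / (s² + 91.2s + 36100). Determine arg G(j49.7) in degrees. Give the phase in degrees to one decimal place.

-7.7°

∠[(j49.7)² + 91.2(j49.7) + 36100] = ∠[33630 + j4532.6] = 7.68°
∠G(j49.7) = −7.68° = -7.68°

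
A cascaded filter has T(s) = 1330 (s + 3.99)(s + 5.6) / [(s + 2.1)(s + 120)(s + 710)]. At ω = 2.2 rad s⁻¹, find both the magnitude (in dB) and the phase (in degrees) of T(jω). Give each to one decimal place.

|j2.2 + 3.99| = √(2.2² + 3.99²) = 4.556
|j2.2 + 5.6| = √(2.2² + 5.6²) = 6.017
|j2.2 + 2.1| = √(2.2² + 2.1²) = 3.041
|j2.2 + 120| = √(2.2² + 120²) = 120
|j2.2 + 710| = √(2.2² + 710²) = 710
|T(j2.2)| = 1330 × 4.556 × 6.017 / (3.041 × 120 × 710) = 0.14068
20 log₁₀(0.14068) = -17.04 dB
∠(j2.2 + 3.99) = arctan(2.2/3.99) = 28.87°
∠(j2.2 + 5.6) = arctan(2.2/5.6) = 21.45°
∠(j2.2 + 2.1) = arctan(2.2/2.1) = 46.33°
∠(j2.2 + 120) = arctan(2.2/120) = 1.05°
∠(j2.2 + 710) = arctan(2.2/710) = 0.18°
∠T(j2.2) = 28.87° + 21.45° − (46.33° + 1.05° + 0.18°) = 2.76°

|T| = -17.0 dB, ∠T = 2.8°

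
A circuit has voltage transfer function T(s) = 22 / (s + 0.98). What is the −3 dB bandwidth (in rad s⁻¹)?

0.98 rad s⁻¹

For a single-pole low-pass, the −3 dB point is at the pole: ω = 0.98 rad s⁻¹.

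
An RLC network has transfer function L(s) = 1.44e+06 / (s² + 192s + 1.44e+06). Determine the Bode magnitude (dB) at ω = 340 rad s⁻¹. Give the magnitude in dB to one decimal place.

0.7 dB

|(j340)² + 192(j340) + 1.44e+06| = |1.3244e+06 + j65280| = 1.326e+06
|L(j340)| = 1.44e+06 / 1.326e+06 = 1.086
20 log₁₀(1.086) = 0.72 dB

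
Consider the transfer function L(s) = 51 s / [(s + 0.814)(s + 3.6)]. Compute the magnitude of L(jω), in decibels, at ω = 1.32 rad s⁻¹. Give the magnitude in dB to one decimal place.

21.1 dB

|j1.32| = 1.32
|j1.32 + 0.814| = √(1.32² + 0.814²) = 1.551
|j1.32 + 3.6| = √(1.32² + 3.6²) = 3.834
|L(j1.32)| = 51 × 1.32 / (1.551 × 3.834) = 11.321
20 log₁₀(11.321) = 21.08 dB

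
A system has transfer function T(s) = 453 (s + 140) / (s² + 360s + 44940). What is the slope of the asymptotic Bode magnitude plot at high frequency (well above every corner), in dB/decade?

With 1 zero and 2 poles, the high-frequency asymptotic slope is 20 × (1 − 2) = -20 dB/decade.

-20 dB/decade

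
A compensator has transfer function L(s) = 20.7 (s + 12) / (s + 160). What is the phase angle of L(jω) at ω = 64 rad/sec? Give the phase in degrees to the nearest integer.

∠(j64 + 12) = arctan(64/12) = 79.38°
∠(j64 + 160) = arctan(64/160) = 21.80°
∠L(j64) = 79.38° − 21.80° = 57.58°

58°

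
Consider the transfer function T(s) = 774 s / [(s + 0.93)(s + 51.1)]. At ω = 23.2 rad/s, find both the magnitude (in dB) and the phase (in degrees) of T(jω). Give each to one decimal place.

|j23.2| = 23.2
|j23.2 + 0.93| = √(23.2² + 0.93²) = 23.22
|j23.2 + 51.1| = √(23.2² + 51.1²) = 56.12
|T(j23.2)| = 774 × 23.2 / (23.22 × 56.12) = 13.781
20 log₁₀(13.781) = 22.79 dB
∠(j23.2) = 90.00°
∠(j23.2 + 0.93) = arctan(23.2/0.93) = 87.70°
∠(j23.2 + 51.1) = arctan(23.2/51.1) = 24.42°
∠T(j23.2) = 90.00° − (87.70° + 24.42°) = -22.12°

|T| = 22.8 dB, ∠T = -22.1°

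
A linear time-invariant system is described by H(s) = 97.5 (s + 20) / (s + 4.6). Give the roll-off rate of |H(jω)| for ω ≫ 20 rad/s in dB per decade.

With 1 zero and 1 pole, the high-frequency asymptotic slope is 20 × (1 − 1) = 0 dB/decade.

0 dB/decade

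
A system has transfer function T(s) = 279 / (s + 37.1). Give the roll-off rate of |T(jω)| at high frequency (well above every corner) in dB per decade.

With 0 zeros and 1 pole, the high-frequency asymptotic slope is 20 × (0 − 1) = -20 dB/decade.

-20 dB/decade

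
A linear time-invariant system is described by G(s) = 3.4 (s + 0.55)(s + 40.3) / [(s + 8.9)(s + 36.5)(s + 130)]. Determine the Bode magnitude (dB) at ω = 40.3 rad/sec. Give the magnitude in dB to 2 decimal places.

-31.84 dB

|j40.3 + 0.55| = √(40.3² + 0.55²) = 40.3
|j40.3 + 40.3| = √(40.3² + 40.3²) = 56.99
|j40.3 + 8.9| = √(40.3² + 8.9²) = 41.27
|j40.3 + 36.5| = √(40.3² + 36.5²) = 54.37
|j40.3 + 130| = √(40.3² + 130²) = 136.1
|G(j40.3)| = 3.4 × 40.3 × 56.99 / (41.27 × 54.37 × 136.1) = 0.025571
20 log₁₀(0.025571) = -31.845 dB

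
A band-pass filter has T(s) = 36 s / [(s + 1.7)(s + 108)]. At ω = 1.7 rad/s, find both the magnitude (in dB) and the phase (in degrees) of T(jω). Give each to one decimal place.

|j1.7| = 1.7
|j1.7 + 1.7| = √(1.7² + 1.7²) = 2.404
|j1.7 + 108| = √(1.7² + 108²) = 108
|T(j1.7)| = 36 × 1.7 / (2.404 × 108) = 0.23567
20 log₁₀(0.23567) = -12.55 dB
∠(j1.7) = 90.00°
∠(j1.7 + 1.7) = arctan(1.7/1.7) = 45.00°
∠(j1.7 + 108) = arctan(1.7/108) = 0.90°
∠T(j1.7) = 90.00° − (45.00° + 0.90°) = 44.10°

|T| = -12.6 dB, ∠T = 44.1 deg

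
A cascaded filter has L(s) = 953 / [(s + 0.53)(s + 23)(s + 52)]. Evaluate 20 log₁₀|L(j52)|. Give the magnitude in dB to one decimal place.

|j52 + 0.53| = √(52² + 0.53²) = 52
|j52 + 23| = √(52² + 23²) = 56.86
|j52 + 52| = √(52² + 52²) = 73.54
|L(j52)| = 953 / (52 × 56.86 × 73.54) = 0.0043827
20 log₁₀(0.0043827) = -47.17 dB

-47.2 dB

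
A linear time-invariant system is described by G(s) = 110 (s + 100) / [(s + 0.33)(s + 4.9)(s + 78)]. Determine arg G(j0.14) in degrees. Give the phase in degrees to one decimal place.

∠(j0.14 + 100) = arctan(0.14/100) = 0.08°
∠(j0.14 + 0.33) = arctan(0.14/0.33) = 22.99°
∠(j0.14 + 4.9) = arctan(0.14/4.9) = 1.64°
∠(j0.14 + 78) = arctan(0.14/78) = 0.10°
∠G(j0.14) = 0.08° − (22.99° + 1.64° + 0.10°) = -24.65°

-24.6 deg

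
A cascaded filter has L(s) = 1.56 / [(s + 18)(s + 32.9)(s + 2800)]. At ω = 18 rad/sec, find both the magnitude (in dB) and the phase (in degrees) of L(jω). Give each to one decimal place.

|j18 + 18| = √(18² + 18²) = 25.46
|j18 + 32.9| = √(18² + 32.9²) = 37.5
|j18 + 2800| = √(18² + 2800²) = 2800
|L(j18)| = 1.56 / (25.46 × 37.5 × 2800) = 5.836e-07
20 log₁₀(5.836e-07) = -124.68 dB
∠(j18 + 18) = arctan(18/18) = 45.00°
∠(j18 + 32.9) = arctan(18/32.9) = 28.68°
∠(j18 + 2800) = arctan(18/2800) = 0.37°
∠L(j18) = − (45.00° + 28.68° + 0.37°) = -74.05°

|L| = -124.7 dB, ∠L = -74.1°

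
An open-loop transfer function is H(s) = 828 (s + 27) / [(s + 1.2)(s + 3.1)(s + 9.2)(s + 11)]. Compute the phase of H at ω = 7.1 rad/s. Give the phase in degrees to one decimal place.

∠(j7.1 + 27) = arctan(7.1/27) = 14.73°
∠(j7.1 + 1.2) = arctan(7.1/1.2) = 80.41°
∠(j7.1 + 3.1) = arctan(7.1/3.1) = 66.41°
∠(j7.1 + 9.2) = arctan(7.1/9.2) = 37.66°
∠(j7.1 + 11) = arctan(7.1/11) = 32.84°
∠H(j7.1) = 14.73° − (80.41° + 66.41° + 37.66° + 32.84°) = -202.59°

-202.6°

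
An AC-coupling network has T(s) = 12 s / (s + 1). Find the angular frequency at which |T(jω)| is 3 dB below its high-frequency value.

1 rad/sec

For a single-pole high-pass, the −3 dB point is at the pole: ω = 1 rad/sec.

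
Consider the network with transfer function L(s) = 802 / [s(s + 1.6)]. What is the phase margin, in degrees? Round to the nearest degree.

3°

Gain crossover: |L(jω)| = 1 at ω ≈ 28.3 rad s⁻¹.
∠L(j28.3) = −90° − arctan(28.3/1.6) ≈ -176.76°
PM = 180° + (-176.76°) = 3.24°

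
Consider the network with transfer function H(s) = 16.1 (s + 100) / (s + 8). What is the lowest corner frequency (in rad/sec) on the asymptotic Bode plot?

8 rad/sec

Break frequencies occur at each pole and zero magnitude: 8 rad/sec, 100 rad/sec.
The lowest is 8 rad/sec.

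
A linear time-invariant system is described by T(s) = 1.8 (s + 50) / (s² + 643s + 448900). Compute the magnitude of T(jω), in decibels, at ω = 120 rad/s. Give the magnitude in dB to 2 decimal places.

-65.51 dB

|j120 + 50| = √(120² + 50²) = 130
|(j120)² + 643(j120) + 448900| = |4.345e+05 + j77160| = 4.413e+05
|T(j120)| = 1.8 × 130 / 4.413e+05 = 0.00053025
20 log₁₀(0.00053025) = -65.510 dB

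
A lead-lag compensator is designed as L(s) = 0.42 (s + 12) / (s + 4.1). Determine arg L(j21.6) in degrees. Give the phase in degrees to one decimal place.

-18.3°

∠(j21.6 + 12) = arctan(21.6/12) = 60.95°
∠(j21.6 + 4.1) = arctan(21.6/4.1) = 79.25°
∠L(j21.6) = 60.95° − 79.25° = -18.31°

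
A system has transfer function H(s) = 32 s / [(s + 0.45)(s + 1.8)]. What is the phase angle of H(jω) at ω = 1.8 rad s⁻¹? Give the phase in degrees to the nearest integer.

-31°

∠(j1.8) = 90.00°
∠(j1.8 + 0.45) = arctan(1.8/0.45) = 75.96°
∠(j1.8 + 1.8) = arctan(1.8/1.8) = 45.00°
∠H(j1.8) = 90.00° − (75.96° + 45.00°) = -30.96°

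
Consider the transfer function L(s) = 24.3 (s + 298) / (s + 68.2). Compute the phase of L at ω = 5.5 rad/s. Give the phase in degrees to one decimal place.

-3.6 deg

∠(j5.5 + 298) = arctan(5.5/298) = 1.06°
∠(j5.5 + 68.2) = arctan(5.5/68.2) = 4.61°
∠L(j5.5) = 1.06° − 4.61° = -3.55°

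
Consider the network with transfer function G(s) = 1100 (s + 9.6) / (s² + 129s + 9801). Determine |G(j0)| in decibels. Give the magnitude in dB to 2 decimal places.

G(0) = 1100 × 9.6 / 9801 = 1.0774
20 log₁₀(1.0774) = 0.648 dB

0.65 dB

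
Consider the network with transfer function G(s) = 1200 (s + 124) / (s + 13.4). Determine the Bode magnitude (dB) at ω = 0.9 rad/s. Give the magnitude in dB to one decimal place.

|j0.9 + 124| = √(0.9² + 124²) = 124
|j0.9 + 13.4| = √(0.9² + 13.4²) = 13.43
|G(j0.9)| = 1200 × 124 / 13.43 = 11080
20 log₁₀(11080) = 80.89 dB

80.9 dB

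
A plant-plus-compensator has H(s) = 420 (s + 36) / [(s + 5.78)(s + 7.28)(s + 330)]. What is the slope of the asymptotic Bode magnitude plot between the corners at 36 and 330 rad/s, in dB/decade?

-20 dB/decade

In this band the factors already past their corner are: zero at 36, pole at 5.78, pole at 7.28; net slope = -20 dB/decade.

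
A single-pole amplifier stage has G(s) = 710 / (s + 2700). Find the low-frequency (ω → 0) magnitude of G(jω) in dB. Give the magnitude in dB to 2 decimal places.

G(0) = 710 / 2700 = 0.26296
20 log₁₀(0.26296) = -11.602 dB

-11.60 dB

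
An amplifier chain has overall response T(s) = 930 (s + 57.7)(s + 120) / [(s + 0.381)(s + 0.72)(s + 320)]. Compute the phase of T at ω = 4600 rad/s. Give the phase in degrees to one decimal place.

∠(j4600 + 57.7) = arctan(4600/57.7) = 89.28°
∠(j4600 + 120) = arctan(4600/120) = 88.51°
∠(j4600 + 0.381) = arctan(4600/0.381) = 90.00°
∠(j4600 + 0.72) = arctan(4600/0.72) = 89.99°
∠(j4600 + 320) = arctan(4600/320) = 86.02°
∠T(j4600) = 89.28° + 88.51° − (90.00° + 89.99° + 86.02°) = -88.22°

-88.2°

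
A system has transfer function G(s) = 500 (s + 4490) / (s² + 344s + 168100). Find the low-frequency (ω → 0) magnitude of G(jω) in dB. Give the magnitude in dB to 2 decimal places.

G(0) = 500 × 4490 / 168100 = 13.355
20 log₁₀(13.355) = 22.513 dB

22.51 dB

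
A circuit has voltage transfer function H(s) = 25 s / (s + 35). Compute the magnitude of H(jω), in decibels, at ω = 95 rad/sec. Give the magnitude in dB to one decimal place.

27.4 dB

|j95| = 95
|j95 + 35| = √(95² + 35²) = 101.2
|H(j95)| = 25 × 95 / 101.2 = 23.459
20 log₁₀(23.459) = 27.41 dB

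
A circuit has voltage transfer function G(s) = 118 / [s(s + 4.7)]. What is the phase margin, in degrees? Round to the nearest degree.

Gain crossover: |G(jω)| = 1 at ω ≈ 10.4 rad/s.
∠G(j10.4) = −90° − arctan(10.4/4.7) ≈ -155.61°
PM = 180° + (-155.61°) = 24.39°

24°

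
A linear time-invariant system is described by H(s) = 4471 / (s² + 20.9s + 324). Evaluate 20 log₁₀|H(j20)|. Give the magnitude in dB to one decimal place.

|(j20)² + 20.9(j20) + 324| = |-76 + j418| = 424.9
|H(j20)| = 4471 / 424.9 = 10.524
20 log₁₀(10.524) = 20.44 dB

20.4 dB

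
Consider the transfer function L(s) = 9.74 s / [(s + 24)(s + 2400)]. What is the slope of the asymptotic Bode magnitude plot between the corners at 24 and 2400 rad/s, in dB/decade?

In this band the factors already past their corner are: 1 differentiator zero, pole at 24; net slope = 0 dB/decade.

0 dB/decade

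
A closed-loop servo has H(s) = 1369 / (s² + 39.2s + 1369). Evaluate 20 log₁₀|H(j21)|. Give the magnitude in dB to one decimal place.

|(j21)² + 39.2(j21) + 1369| = |928 + j823.2| = 1241
|H(j21)| = 1369 / 1241 = 1.1036
20 log₁₀(1.1036) = 0.86 dB

0.9 dB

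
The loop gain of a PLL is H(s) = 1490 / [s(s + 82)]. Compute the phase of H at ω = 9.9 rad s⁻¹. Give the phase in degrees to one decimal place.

∠(j9.9 + 82) = arctan(9.9/82) = 6.88°
∠(j9.9) = 90.00°
∠H(j9.9) = − (6.88° + 90.00°) = -96.88°

-96.9°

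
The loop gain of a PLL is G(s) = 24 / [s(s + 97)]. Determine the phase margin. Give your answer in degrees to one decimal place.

Gain crossover: |G(jω)| = 1 at ω ≈ 0.247 rad s⁻¹.
∠G(j0.247) = −90° − arctan(0.247/97) ≈ -90.15°
PM = 180° + (-90.15°) = 89.85°

89.9 deg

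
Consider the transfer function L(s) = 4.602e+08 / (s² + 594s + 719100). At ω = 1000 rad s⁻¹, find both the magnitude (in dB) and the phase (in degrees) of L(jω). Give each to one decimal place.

|(j1000)² + 594(j1000) + 719100| = |-2.809e+05 + j5.94e+05| = 6.571e+05
|L(j1000)| = 4.602e+08 / 6.571e+05 = 700.38
20 log₁₀(700.38) = 56.91 dB
∠[(j1000)² + 594(j1000) + 719100] = ∠[-2.809e+05 + j5.94e+05] = 115.31°
∠L(j1000) = −115.31° = -115.31°

|L| = 56.9 dB, ∠L = -115.3°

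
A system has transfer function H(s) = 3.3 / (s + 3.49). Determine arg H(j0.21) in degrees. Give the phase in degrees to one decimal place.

∠(j0.21 + 3.49) = arctan(0.21/3.49) = 3.44°
∠H(j0.21) = −3.44° = -3.44°

-3.4 deg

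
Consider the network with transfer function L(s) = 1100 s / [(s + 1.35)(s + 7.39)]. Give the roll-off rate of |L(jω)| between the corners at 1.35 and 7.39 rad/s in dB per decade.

In this band the factors already past their corner are: 1 differentiator zero, pole at 1.35; net slope = 0 dB/decade.

0 dB/decade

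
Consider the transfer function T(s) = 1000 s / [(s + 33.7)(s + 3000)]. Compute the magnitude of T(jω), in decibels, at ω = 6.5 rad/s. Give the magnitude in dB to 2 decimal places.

|j6.5| = 6.5
|j6.5 + 33.7| = √(6.5² + 33.7²) = 34.32
|j6.5 + 3000| = √(6.5² + 3000²) = 3000
|T(j6.5)| = 1000 × 6.5 / (34.32 × 3000) = 0.063129
20 log₁₀(0.063129) = -23.995 dB

-24.00 dB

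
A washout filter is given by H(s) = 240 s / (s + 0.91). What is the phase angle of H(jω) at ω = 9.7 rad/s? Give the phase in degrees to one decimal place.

∠(j9.7) = 90.00°
∠(j9.7 + 0.91) = arctan(9.7/0.91) = 84.64°
∠H(j9.7) = 90.00° − 84.64° = 5.36°

5.4 deg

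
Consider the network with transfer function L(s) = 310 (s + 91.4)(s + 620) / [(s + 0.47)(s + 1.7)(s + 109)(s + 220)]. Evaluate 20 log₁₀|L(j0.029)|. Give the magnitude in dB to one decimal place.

59.2 dB

|j0.029 + 91.4| = √(0.029² + 91.4²) = 91.4
|j0.029 + 620| = √(0.029² + 620²) = 620
|j0.029 + 0.47| = √(0.029² + 0.47²) = 0.4709
|j0.029 + 1.7| = √(0.029² + 1.7²) = 1.7
|j0.029 + 109| = √(0.029² + 109²) = 109
|j0.029 + 220| = √(0.029² + 220²) = 220
|L(j0.029)| = 310 × 91.4 × 620 / (0.4709 × 1.7 × 109 × 220) = 914.99
20 log₁₀(914.99) = 59.23 dB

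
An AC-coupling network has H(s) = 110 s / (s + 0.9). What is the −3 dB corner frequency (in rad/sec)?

For a single-pole high-pass, the −3 dB point is at the pole: ω = 0.9 rad/sec.

0.9 rad/sec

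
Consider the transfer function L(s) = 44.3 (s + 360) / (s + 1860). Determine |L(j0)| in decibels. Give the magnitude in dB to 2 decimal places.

18.66 dB

L(0) = 44.3 × 360 / 1860 = 8.5742
20 log₁₀(8.5742) = 18.664 dB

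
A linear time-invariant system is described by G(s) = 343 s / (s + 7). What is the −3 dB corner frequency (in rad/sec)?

For a single-pole high-pass, the −3 dB point is at the pole: ω = 7 rad/sec.

7 rad/sec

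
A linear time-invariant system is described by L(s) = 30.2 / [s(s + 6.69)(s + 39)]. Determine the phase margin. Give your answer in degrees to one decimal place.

88.8°

Gain crossover: |L(jω)| = 1 at ω ≈ 0.116 rad s⁻¹.
∠L(j0.116) = −90° − arctan(0.116/6.69) − arctan(0.116/39) ≈ -91.16°
PM = 180° + (-91.16°) = 88.84°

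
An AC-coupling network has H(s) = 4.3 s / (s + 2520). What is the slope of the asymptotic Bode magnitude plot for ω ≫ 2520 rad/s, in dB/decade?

0 dB/decade

With 1 zero and 1 pole, the high-frequency asymptotic slope is 20 × (1 − 1) = 0 dB/decade.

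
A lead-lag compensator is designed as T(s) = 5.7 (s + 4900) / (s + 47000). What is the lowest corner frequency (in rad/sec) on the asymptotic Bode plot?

4900 rad/sec

Break frequencies occur at each pole and zero magnitude: 4900 rad/sec, 47000 rad/sec.
The lowest is 4900 rad/sec.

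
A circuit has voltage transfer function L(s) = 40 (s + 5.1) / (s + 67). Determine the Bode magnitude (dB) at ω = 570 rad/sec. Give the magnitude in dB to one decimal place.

|j570 + 5.1| = √(570² + 5.1²) = 570
|j570 + 67| = √(570² + 67²) = 573.9
|L(j570)| = 40 × 570 / 573.9 = 39.728
20 log₁₀(39.728) = 31.98 dB

32.0 dB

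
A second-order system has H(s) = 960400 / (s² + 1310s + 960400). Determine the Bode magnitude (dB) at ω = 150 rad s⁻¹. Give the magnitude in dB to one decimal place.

0.0 dB

|(j150)² + 1310(j150) + 960400| = |9.379e+05 + j1.965e+05| = 9.583e+05
|H(j150)| = 960400 / 9.583e+05 = 1.0022
20 log₁₀(1.0022) = 0.02 dB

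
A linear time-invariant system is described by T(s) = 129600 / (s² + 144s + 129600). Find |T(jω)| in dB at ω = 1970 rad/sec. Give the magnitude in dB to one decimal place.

-29.3 dB

|(j1970)² + 144(j1970) + 129600| = |-3.7513e+06 + j2.8368e+05| = 3.762e+06
|T(j1970)| = 129600 / 3.762e+06 = 0.03445
20 log₁₀(0.03445) = -29.26 dB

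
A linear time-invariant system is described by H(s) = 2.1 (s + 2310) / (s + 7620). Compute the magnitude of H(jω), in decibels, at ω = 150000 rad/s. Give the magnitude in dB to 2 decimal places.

6.43 dB

|j150000 + 2310| = √(150000² + 2310²) = 1.5e+05
|j150000 + 7620| = √(150000² + 7620²) = 1.502e+05
|H(j150000)| = 2.1 × 1.5e+05 / 1.502e+05 = 2.0975
20 log₁₀(2.0975) = 6.434 dB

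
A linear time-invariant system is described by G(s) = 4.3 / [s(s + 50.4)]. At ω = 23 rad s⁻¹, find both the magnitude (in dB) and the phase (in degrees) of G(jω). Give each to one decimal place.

|G| = -49.4 dB, ∠G = -114.5°

|j23 + 50.4| = √(23² + 50.4²) = 55.4
|j23| = 23
|G(j23)| = 4.3 / (55.4 × 23) = 0.0033747
20 log₁₀(0.0033747) = -49.44 dB
∠(j23 + 50.4) = arctan(23/50.4) = 24.53°
∠(j23) = 90.00°
∠G(j23) = − (24.53° + 90.00°) = -114.53°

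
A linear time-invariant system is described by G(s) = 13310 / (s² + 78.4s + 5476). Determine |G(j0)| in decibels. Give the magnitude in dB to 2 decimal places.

G(0) = 13310 / 5476 = 2.4306
20 log₁₀(2.4306) = 7.714 dB

7.71 dB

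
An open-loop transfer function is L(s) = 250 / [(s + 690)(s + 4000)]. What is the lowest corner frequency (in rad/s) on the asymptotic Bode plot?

Break frequencies occur at each pole and zero magnitude: 690 rad/s, 4000 rad/s.
The lowest is 690 rad/s.

690 rad/s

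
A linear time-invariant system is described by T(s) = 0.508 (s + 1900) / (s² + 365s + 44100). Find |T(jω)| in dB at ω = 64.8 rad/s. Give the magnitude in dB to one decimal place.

|j64.8 + 1900| = √(64.8² + 1900²) = 1901
|(j64.8)² + 365(j64.8) + 44100| = |39901 + j23652| = 4.638e+04
|T(j64.8)| = 0.508 × 1901 / 4.638e+04 = 0.020821
20 log₁₀(0.020821) = -33.63 dB

-33.6 dB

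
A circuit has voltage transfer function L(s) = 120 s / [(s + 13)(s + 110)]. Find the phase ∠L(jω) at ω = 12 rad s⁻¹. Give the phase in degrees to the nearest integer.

∠(j12) = 90.00°
∠(j12 + 13) = arctan(12/13) = 42.71°
∠(j12 + 110) = arctan(12/110) = 6.23°
∠L(j12) = 90.00° − (42.71° + 6.23°) = 41.06°

41 deg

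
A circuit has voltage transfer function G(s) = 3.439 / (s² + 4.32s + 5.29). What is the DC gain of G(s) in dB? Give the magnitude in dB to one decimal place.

-3.7 dB

G(0) = 3.439 / 5.29 = 0.65009
20 log₁₀(0.65009) = -3.74 dB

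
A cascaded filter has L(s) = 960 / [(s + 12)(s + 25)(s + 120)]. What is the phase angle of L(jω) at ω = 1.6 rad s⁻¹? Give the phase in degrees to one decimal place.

∠(j1.6 + 12) = arctan(1.6/12) = 7.59°
∠(j1.6 + 25) = arctan(1.6/25) = 3.66°
∠(j1.6 + 120) = arctan(1.6/120) = 0.76°
∠L(j1.6) = − (7.59° + 3.66° + 0.76°) = -12.02°

-12.0°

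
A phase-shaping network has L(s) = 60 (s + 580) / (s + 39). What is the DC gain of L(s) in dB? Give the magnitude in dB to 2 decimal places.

L(0) = 60 × 580 / 39 = 892.31
20 log₁₀(892.31) = 59.010 dB

59.01 dB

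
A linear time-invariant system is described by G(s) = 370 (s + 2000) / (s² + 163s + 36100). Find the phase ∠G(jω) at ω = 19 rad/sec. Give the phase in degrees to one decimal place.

-4.4 deg

∠(j19 + 2000) = arctan(19/2000) = 0.54°
∠[(j19)² + 163(j19) + 36100] = ∠[35739 + j3097] = 4.95°
∠G(j19) = 0.54° − 4.95° = -4.41°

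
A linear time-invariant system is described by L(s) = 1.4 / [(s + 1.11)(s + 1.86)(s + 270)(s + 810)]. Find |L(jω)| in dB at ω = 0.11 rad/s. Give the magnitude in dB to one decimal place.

|j0.11 + 1.11| = √(0.11² + 1.11²) = 1.115
|j0.11 + 1.86| = √(0.11² + 1.86²) = 1.863
|j0.11 + 270| = √(0.11² + 270²) = 270
|j0.11 + 810| = √(0.11² + 810²) = 810
|L(j0.11)| = 1.4 / (1.115 × 1.863 × 270 × 810) = 3.0801e-06
20 log₁₀(3.0801e-06) = -110.23 dB

-110.2 dB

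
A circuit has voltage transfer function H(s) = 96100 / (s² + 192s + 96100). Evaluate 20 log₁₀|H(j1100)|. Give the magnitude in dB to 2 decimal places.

|(j1100)² + 192(j1100) + 96100| = |-1.1139e+06 + j2.112e+05| = 1.134e+06
|H(j1100)| = 96100 / 1.134e+06 = 0.084763
20 log₁₀(0.084763) = -21.436 dB

-21.44 dB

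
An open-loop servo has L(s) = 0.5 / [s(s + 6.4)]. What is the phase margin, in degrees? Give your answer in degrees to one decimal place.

89.3°

Gain crossover: |L(jω)| = 1 at ω ≈ 0.0781 rad s⁻¹.
∠L(j0.0781) = −90° − arctan(0.0781/6.4) ≈ -90.70°
PM = 180° + (-90.70°) = 89.30°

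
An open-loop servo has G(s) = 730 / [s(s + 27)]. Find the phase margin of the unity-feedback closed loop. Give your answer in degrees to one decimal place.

Gain crossover: |G(jω)| = 1 at ω ≈ 21.2 rad s⁻¹.
∠G(j21.2) = −90° − arctan(21.2/27) ≈ -128.20°
PM = 180° + (-128.20°) = 51.80°

51.8°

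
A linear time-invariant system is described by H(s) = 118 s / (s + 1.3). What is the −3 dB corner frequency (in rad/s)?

For a single-pole high-pass, the −3 dB point is at the pole: ω = 1.3 rad/s.

1.3 rad/s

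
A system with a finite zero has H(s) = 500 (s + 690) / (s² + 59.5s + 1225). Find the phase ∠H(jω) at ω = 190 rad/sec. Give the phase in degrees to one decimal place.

∠(j190 + 690) = arctan(190/690) = 15.40°
∠[(j190)² + 59.5(j190) + 1225] = ∠[-34875 + j11305] = 162.04°
∠H(j190) = 15.40° − 162.04° = -146.64°

-146.6°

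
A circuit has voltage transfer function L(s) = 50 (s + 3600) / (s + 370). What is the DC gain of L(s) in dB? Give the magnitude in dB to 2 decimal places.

53.74 dB

L(0) = 50 × 3600 / 370 = 486.49
20 log₁₀(486.49) = 53.741 dB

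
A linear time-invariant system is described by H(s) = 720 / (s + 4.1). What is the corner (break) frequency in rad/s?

The single real pole at s = −4.1 gives a corner at ω = 4.1 rad/s.

4.1 rad/s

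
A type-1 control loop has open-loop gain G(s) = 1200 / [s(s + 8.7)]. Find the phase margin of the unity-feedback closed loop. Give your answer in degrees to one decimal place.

Gain crossover: |G(jω)| = 1 at ω ≈ 34.1 rad/s.
∠G(j34.1) = −90° − arctan(34.1/8.7) ≈ -165.69°
PM = 180° + (-165.69°) = 14.31°

14.3°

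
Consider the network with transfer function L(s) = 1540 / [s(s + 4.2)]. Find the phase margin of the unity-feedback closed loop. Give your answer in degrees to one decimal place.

Gain crossover: |L(jω)| = 1 at ω ≈ 39.1 rad/s.
∠L(j39.1) = −90° − arctan(39.1/4.2) ≈ -173.87°
PM = 180° + (-173.87°) = 6.13°

6.1°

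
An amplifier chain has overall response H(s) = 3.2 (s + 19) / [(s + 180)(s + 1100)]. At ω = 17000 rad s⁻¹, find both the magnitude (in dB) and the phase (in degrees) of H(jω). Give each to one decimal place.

|j17000 + 19| = √(17000² + 19²) = 1.7e+04
|j17000 + 180| = √(17000² + 180²) = 1.7e+04
|j17000 + 1100| = √(17000² + 1100²) = 1.704e+04
|H(j17000)| = 3.2 × 1.7e+04 / (1.7e+04 × 1.704e+04) = 0.00018783
20 log₁₀(0.00018783) = -74.52 dB
∠(j17000 + 19) = arctan(17000/19) = 89.94°
∠(j17000 + 180) = arctan(17000/180) = 89.39°
∠(j17000 + 1100) = arctan(17000/1100) = 86.30°
∠H(j17000) = 89.94° − (89.39° + 86.30°) = -85.76°

|H| = -74.5 dB, ∠H = -85.8°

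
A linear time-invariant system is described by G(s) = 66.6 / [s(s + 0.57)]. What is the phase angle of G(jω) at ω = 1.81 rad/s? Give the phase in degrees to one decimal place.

-162.5°

∠(j1.81 + 0.57) = arctan(1.81/0.57) = 72.52°
∠(j1.81) = 90.00°
∠G(j1.81) = − (72.52° + 90.00°) = -162.52°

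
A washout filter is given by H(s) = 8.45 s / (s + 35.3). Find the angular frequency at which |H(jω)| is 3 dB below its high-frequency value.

35.3 rad/s

For a single-pole high-pass, the −3 dB point is at the pole: ω = 35.3 rad/s.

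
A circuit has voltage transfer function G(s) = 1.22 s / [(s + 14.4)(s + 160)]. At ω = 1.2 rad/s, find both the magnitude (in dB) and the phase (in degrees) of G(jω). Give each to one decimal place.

|G| = -64.0 dB, ∠G = 84.8°

|j1.2| = 1.2
|j1.2 + 14.4| = √(1.2² + 14.4²) = 14.45
|j1.2 + 160| = √(1.2² + 160²) = 160
|G(j1.2)| = 1.22 × 1.2 / (14.45 × 160) = 0.0006332
20 log₁₀(0.0006332) = -63.97 dB
∠(j1.2) = 90.00°
∠(j1.2 + 14.4) = arctan(1.2/14.4) = 4.76°
∠(j1.2 + 160) = arctan(1.2/160) = 0.43°
∠G(j1.2) = 90.00° − (4.76° + 0.43°) = 84.81°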